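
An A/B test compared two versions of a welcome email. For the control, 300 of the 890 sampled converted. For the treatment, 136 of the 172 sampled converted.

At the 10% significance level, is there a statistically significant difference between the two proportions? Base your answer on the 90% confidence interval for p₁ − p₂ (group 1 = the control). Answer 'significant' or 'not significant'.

significant

p̂₁ = 300/890 = 0.3371 and p̂₂ = 136/172 = 0.7907.
SE₁ = √(p̂₁(1−p̂₁)/n₁) = √(0.3371·0.6629/890) = 0.01585; SE₂ = √(0.7907·0.2093/172) = 0.03102.
Independent samples: SE of the difference = √(SE₁² + SE₂²) = √(0.0002512225 + 0.0009622404) = 0.03483.
z* for 90% confidence is 1.645, so the margin of error is 1.645 × 0.03483 = 0.05730.
Point estimate p̂₁ − p̂₂ = 0.3371 − 0.7907 = -0.4536.
-0.4536 ± 0.05730 → (-0.51090, -0.39630).
The interval (-0.51090, -0.39630) does not contain 0, so the difference is significant.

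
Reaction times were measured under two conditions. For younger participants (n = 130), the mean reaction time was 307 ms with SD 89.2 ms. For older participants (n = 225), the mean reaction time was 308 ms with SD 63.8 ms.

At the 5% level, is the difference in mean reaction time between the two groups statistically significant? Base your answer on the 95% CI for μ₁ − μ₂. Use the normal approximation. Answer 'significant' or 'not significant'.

Standard errors of each mean: 89.2/√130 = 7.8234 and 63.8/√225 = 4.2533.
SE(x̄₁ − x̄₂) = √(7.8234² + 4.2533²) = 8.9048 for independent samples with unequal variances.
With z* = 1.960, the margin is 1.960 × 8.9048 = 17.4534.
x̄₁ − x̄₂ = 307 − 308 = -1.0000; the interval is -1.0000 ± 17.4534 = (-18.4534, 16.4534).
The interval (-18.4534, 16.4534) contains 0, so the difference is not significant.

not significant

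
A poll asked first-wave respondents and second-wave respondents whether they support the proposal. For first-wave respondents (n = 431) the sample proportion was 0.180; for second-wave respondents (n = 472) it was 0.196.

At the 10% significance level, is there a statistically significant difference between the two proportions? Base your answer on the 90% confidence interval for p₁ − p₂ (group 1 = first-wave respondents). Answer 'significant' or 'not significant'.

SE₁ = √(p̂₁(1−p̂₁)/n₁) = √(0.1800·0.8200/431) = 0.01851; SE₂ = √(0.1960·0.8040/472) = 0.01827.
Independent samples: SE of the difference = √(SE₁² + SE₂²) = √(0.0003426201 + 0.0003337929) = 0.02601.
z* for 90% confidence is 1.645, so the margin of error is 1.645 × 0.02601 = 0.04279.
Point estimate p̂₁ − p̂₂ = 0.1800 − 0.1960 = -0.0160.
-0.0160 ± 0.04279 → (-0.05879, 0.02679).
The interval (-0.05879, 0.02679) contains 0, so the difference is not significant.

not significant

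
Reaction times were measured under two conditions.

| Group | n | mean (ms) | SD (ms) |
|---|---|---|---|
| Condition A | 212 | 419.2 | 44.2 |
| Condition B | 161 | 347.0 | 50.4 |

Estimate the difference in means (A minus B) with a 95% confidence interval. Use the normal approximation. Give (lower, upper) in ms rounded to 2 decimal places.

SE₁ = s₁/√n₁ = 44.2/√212 = 3.0357; SE₂ = 50.4/√161 = 3.9721.
Independent samples, unequal variances: SE_diff = √(SE₁² + SE₂²) = √(9.21547449 + 15.77757841) = 4.9993.
z* = 1.960, so margin of error = 1.960 × 4.9993 = 9.7986.
Difference in means = 419.2 − 347.0 = 72.2000.
72.2000 ± 9.7986 → (62.40, 82.00).

(62.40, 82.00)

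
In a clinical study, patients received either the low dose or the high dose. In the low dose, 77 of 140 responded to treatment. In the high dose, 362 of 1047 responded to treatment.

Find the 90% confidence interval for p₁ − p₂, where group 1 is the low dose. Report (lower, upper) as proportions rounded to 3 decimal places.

(0.131, 0.278)

Sample proportions: 77/140 = 0.5500, 362/1047 = 0.3457.
Each SE is √(p̂(1−p̂)/n): √(0.5500·0.4500/140) = 0.04205 and √(0.3457·0.6543/1047) = 0.01470.
SE(p̂₁ − p̂₂) = √(SE₁² + SE₂²) = √(0.0017682025 + 0.00021609) = 0.04455, since the two samples are independent.
At 90% confidence z* = 1.645; margin = 1.645 × 0.04455 = 0.07328.
The difference is 0.5500 − 0.3457 = 0.2043, so the interval is 0.2043 ± 0.07328 = (0.131, 0.278).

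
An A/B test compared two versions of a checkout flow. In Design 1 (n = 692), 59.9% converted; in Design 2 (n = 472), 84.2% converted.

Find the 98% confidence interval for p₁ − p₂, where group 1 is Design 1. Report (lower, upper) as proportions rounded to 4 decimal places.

Each SE is √(p̂(1−p̂)/n): √(0.5990·0.4010/692) = 0.01863 and √(0.8420·0.1580/472) = 0.01679.
SE(p̂₁ − p̂₂) = √(SE₁² + SE₂²) = √(0.0003470769 + 0.0002819041) = 0.02508, since the two samples are independent.
At 98% confidence z* = 2.326; margin = 2.326 × 0.02508 = 0.05834.
The difference is 0.5990 − 0.8420 = -0.2430, so the interval is -0.2430 ± 0.05834 = (-0.3013, -0.1847).

(-0.3013, -0.1847)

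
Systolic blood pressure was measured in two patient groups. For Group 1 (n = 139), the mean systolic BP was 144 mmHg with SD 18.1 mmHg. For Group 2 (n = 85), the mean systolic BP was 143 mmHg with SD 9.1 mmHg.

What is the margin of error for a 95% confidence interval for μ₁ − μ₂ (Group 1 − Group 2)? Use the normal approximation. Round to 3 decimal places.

3.577

Standard errors of each mean: 18.1/√139 = 1.5352 and 9.1/√85 = 0.9870.
SE(x̄₁ − x̄₂) = √(1.5352² + 0.9870²) = 1.8251 for independent samples with unequal variances.
With z* = 1.960, the margin is 1.960 × 1.8251 = 3.5772.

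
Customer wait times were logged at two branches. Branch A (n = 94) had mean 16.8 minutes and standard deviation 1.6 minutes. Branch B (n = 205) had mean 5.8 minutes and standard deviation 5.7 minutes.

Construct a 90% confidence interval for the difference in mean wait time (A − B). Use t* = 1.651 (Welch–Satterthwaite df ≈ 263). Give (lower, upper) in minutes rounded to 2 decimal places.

SE₁ = s₁/√n₁ = 1.6/√94 = 0.1650; SE₂ = 5.7/√205 = 0.3981.
Independent samples, unequal variances: SE_diff = √(SE₁² + SE₂²) = √(0.027225 + 0.15848361) = 0.4309.
t* = 1.651, so margin of error = 1.651 × 0.4309 = 0.7114.
Difference in means = 16.8 − 5.8 = 11.0000.
11.0000 ± 0.7114 → (10.29, 11.71).

(10.29, 11.71)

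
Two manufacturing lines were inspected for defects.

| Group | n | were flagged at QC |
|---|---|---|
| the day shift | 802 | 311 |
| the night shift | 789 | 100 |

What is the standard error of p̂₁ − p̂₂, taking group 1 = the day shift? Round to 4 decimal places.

0.0209

p̂₁ = 311/802 = 0.3878 and p̂₂ = 100/789 = 0.1267.
SE₁ = √(p̂₁(1−p̂₁)/n₁) = √(0.3878·0.6122/802) = 0.01721; SE₂ = √(0.1267·0.8733/789) = 0.01184.
Independent samples: SE of the difference = √(SE₁² + SE₂²) = √(0.0002961841 + 0.0001401856) = 0.02089.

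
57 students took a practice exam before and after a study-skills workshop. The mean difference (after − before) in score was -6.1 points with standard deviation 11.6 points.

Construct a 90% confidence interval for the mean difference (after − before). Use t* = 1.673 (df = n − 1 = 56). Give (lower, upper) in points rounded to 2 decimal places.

(-8.67, -3.53)

Paired design: SE = s_d/√n = 11.6/√57 = 1.5365.
t* = 1.673; margin of error = 1.673 × 1.5365 = 2.5706.
-6.1 ± 2.5706 → (-8.67, -3.53).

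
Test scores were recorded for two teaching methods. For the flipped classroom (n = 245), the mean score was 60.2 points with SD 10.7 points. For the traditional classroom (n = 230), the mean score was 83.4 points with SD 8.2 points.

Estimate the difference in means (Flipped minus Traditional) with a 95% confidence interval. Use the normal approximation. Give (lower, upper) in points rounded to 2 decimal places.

(-24.91, -21.49)

SE₁ = s₁/√n₁ = 10.7/√245 = 0.6836; SE₂ = 8.2/√230 = 0.5407.
Independent samples, unequal variances: SE_diff = √(SE₁² + SE₂²) = √(0.46730896 + 0.29235649) = 0.8716.
z* = 1.960, so margin of error = 1.960 × 0.8716 = 1.7083.
Difference in means = 60.2 − 83.4 = -23.2000.
-23.2000 ± 1.7083 → (-24.91, -21.49).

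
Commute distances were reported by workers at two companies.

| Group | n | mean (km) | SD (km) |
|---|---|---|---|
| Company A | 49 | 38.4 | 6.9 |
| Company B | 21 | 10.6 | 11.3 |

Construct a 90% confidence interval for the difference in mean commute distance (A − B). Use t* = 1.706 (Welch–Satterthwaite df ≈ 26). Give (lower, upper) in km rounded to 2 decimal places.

(23.27, 32.33)

Standard errors of each mean: 6.9/√49 = 0.9857 and 11.3/√21 = 2.4659.
SE(x̄₁ − x̄₂) = √(0.9857² + 2.4659²) = 2.6556 for independent samples with unequal variances.
With t* = 1.706, the margin is 1.706 × 2.6556 = 4.5305.
x̄₁ − x̄₂ = 38.4 − 10.6 = 27.8000; the interval is 27.8000 ± 4.5305 = (23.27, 32.33).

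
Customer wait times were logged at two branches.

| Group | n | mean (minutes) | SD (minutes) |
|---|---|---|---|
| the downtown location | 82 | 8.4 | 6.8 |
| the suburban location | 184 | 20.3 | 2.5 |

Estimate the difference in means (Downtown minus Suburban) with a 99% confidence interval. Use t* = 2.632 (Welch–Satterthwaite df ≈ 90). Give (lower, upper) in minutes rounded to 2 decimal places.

Standard errors of each mean: 6.8/√82 = 0.7509 and 2.5/√184 = 0.1843.
SE(x̄₁ − x̄₂) = √(0.7509² + 0.1843²) = 0.7732 for independent samples with unequal variances.
With t* = 2.632, the margin is 2.632 × 0.7732 = 2.0351.
x̄₁ − x̄₂ = 8.4 − 20.3 = -11.9000; the interval is -11.9000 ± 2.0351 = (-13.94, -9.86).

(-13.94, -9.86)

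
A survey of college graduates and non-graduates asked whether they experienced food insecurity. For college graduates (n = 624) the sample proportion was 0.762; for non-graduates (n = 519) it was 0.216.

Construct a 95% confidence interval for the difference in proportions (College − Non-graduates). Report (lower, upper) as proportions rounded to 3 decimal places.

(0.497, 0.595)

Each SE is √(p̂(1−p̂)/n): √(0.7620·0.2380/624) = 0.01705 and √(0.2160·0.7840/519) = 0.01806.
SE(p̂₁ − p̂₂) = √(SE₁² + SE₂²) = √(0.0002907025 + 0.0003261636) = 0.02484, since the two samples are independent.
At 95% confidence z* = 1.960; margin = 1.960 × 0.02484 = 0.04869.
The difference is 0.7620 − 0.2160 = 0.5460, so the interval is 0.5460 ± 0.04869 = (0.497, 0.595).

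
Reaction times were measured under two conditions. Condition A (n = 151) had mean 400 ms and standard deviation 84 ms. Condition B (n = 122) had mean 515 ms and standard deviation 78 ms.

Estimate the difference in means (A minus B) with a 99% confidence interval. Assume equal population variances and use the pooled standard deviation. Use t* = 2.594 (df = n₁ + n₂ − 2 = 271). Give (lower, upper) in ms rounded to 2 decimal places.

s_p = √[((n₁−1)s₁² + (n₂−1)s₂²)/(n₁+n₂−2)] = √[(150·84² + 121·78²)/271] = 81.3757.
SE = 81.3757·√(1/151 + 1/122) = 9.9062.
With t* = 2.594, margin = 2.594 × 9.9062 = 25.6967.
x̄₁ − x̄₂ = 400 − 515 = -115.0000; interval -115.0000 ± 25.6967 = (-140.70, -89.30).

(-140.70, -89.30)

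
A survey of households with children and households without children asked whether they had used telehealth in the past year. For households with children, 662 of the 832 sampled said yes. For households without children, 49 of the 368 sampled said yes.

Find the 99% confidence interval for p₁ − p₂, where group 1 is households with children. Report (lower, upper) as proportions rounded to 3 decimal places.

(0.604, 0.721)

Sample proportions: 662/832 = 0.7957, 49/368 = 0.1332.
Each SE is √(p̂(1−p̂)/n): √(0.7957·0.2043/832) = 0.01398 and √(0.1332·0.8668/368) = 0.01771.
SE(p̂₁ − p̂₂) = √(SE₁² + SE₂²) = √(0.0001954404 + 0.0003136441) = 0.02256, since the two samples are independent.
At 99% confidence z* = 2.576; margin = 2.576 × 0.02256 = 0.05811.
The difference is 0.7957 − 0.1332 = 0.6625, so the interval is 0.6625 ± 0.05811 = (0.604, 0.721).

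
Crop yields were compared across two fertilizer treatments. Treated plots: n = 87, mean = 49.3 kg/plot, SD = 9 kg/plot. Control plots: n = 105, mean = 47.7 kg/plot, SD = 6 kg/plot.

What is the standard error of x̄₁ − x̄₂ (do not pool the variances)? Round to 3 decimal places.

1.129

Per-group SEs: s₁/√n₁ = 9/√87 = 0.9649, s₂/√n₂ = 6/√105 = 0.5855.
Unpooled SE of the difference: √(0.93103201 + 0.34281025) = 1.1286.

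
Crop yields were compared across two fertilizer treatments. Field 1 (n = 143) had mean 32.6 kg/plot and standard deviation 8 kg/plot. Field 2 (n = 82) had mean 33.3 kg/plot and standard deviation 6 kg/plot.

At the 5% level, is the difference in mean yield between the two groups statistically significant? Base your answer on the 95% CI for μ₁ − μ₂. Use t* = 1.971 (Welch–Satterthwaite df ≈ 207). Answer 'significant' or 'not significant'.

not significant

Per-group SEs: s₁/√n₁ = 8/√143 = 0.6690, s₂/√n₂ = 6/√82 = 0.6626.
Unpooled SE of the difference: √(0.447561 + 0.43903876) = 0.9416.
Margin of error = t* · SE = 1.971 × 0.9416 = 1.8559.
x̄₁ − x̄₂ = 32.6 − 33.3 = -0.7000.
CI: -0.7000 ± 1.8559 = (-2.5559, 1.1559).
The interval (-2.5559, 1.1559) contains 0, so the difference is not significant.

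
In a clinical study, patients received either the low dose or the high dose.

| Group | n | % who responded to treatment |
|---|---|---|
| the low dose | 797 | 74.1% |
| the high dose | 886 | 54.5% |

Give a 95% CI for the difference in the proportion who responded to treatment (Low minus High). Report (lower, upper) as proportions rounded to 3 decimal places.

(0.151, 0.241)

The two standard errors are √(0.7410×0.2590/797) = 0.01552 and √(0.5450×0.4550/886) = 0.01673.
Because the samples are independent, SE_diff = √(0.01552² + 0.01673²) = 0.02282.
Using z* = 1.960 for 95%, ME = 1.960 × 0.02282 = 0.04473.
p̂₁ − p̂₂ = 0.1960; interval 0.1960 ± 0.04473 gives (0.151, 0.241).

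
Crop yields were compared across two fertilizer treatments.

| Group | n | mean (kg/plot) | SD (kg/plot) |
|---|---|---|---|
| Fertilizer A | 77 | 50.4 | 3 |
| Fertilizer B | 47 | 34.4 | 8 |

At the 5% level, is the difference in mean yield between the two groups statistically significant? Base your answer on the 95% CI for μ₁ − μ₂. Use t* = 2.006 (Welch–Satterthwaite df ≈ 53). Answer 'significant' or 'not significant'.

SE₁ = s₁/√n₁ = 3/√77 = 0.3419; SE₂ = 8/√47 = 1.1669.
Independent samples, unequal variances: SE_diff = √(SE₁² + SE₂²) = √(0.11689561 + 1.36165561) = 1.2160.
t* = 2.006, so margin of error = 2.006 × 1.2160 = 2.4393.
Difference in means = 50.4 − 34.4 = 16.0000.
16.0000 ± 2.4393 → (13.5607, 18.4393).
The interval (13.5607, 18.4393) does not contain 0, so the difference is significant.

significant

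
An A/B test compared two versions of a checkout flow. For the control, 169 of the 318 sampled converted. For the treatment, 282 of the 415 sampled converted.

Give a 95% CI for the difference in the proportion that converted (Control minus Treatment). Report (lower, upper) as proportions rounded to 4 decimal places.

(-0.2190, -0.0772)

First, p̂₁ = 169/318 = 0.5314; p̂₂ = 282/415 = 0.6795.
The two standard errors are √(0.5314×0.4686/318) = 0.02798 and √(0.6795×0.3205/415) = 0.02291.
Because the samples are independent, SE_diff = √(0.02798² + 0.02291²) = 0.03616.
Using z* = 1.960 for 95%, ME = 1.960 × 0.03616 = 0.07087.
p̂₁ − p̂₂ = -0.1481; interval -0.1481 ± 0.07087 gives (-0.2190, -0.0772).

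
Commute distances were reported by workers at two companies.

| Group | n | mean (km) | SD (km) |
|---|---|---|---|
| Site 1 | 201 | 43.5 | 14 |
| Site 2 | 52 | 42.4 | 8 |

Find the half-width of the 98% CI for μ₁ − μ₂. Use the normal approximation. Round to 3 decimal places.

3.455

Standard errors of each mean: 14/√201 = 0.9875 and 8/√52 = 1.1094.
SE(x̄₁ − x̄₂) = √(0.9875² + 1.1094²) = 1.4852 for independent samples with unequal variances.
With z* = 2.326, the margin is 2.326 × 1.4852 = 3.4546.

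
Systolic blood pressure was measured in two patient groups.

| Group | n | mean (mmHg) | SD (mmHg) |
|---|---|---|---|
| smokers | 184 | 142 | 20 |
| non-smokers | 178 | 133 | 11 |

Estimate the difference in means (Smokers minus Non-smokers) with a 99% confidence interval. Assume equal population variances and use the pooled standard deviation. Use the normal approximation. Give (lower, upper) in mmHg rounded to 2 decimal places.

(4.61, 13.39)

Pooled variance s_p² = [183·20² + 177·11²] / (184+178−2) = 262.8250, so s_p = 16.2119.
SE_diff = s_p·√(1/n₁ + 1/n₂) = 16.2119·√(1/184 + 1/178) = 1.7044.
z* = 2.576; margin = 2.576 × 1.7044 = 4.3905.
Difference = 142 − 133 = 9.0000.
9.0000 ± 4.3905 → (4.61, 13.39).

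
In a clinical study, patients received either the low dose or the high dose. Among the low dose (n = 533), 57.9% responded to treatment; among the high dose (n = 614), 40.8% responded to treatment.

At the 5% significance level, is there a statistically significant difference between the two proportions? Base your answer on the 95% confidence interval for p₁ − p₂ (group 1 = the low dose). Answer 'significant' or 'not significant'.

significant

The two standard errors are √(0.5790×0.4210/533) = 0.02139 and √(0.4080×0.5920/614) = 0.01983.
Because the samples are independent, SE_diff = √(0.02139² + 0.01983²) = 0.02917.
Using z* = 1.960 for 95%, ME = 1.960 × 0.02917 = 0.05717.
p̂₁ − p̂₂ = 0.1710; interval 0.1710 ± 0.05717 gives (0.11383, 0.22817).
The interval (0.11383, 0.22817) does not contain 0, so the difference is significant.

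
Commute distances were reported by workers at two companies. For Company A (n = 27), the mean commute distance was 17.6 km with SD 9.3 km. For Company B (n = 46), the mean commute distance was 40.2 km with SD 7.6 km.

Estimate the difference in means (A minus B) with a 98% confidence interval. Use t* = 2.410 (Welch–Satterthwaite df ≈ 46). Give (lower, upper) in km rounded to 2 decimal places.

(-27.69, -17.51)

SE₁ = s₁/√n₁ = 9.3/√27 = 1.7898; SE₂ = 7.6/√46 = 1.1206.
Independent samples, unequal variances: SE_diff = √(SE₁² + SE₂²) = √(3.20338404 + 1.25574436) = 2.1117.
t* = 2.410, so margin of error = 2.410 × 2.1117 = 5.0892.
Difference in means = 17.6 − 40.2 = -22.6000.
-22.6000 ± 5.0892 → (-27.69, -17.51).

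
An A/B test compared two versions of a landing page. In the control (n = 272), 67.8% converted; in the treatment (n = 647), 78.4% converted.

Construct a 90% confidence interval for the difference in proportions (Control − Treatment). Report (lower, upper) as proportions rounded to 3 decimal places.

(-0.160, -0.052)

SE₁ = √(p̂₁(1−p̂₁)/n₁) = √(0.6780·0.3220/272) = 0.02833; SE₂ = √(0.7840·0.2160/647) = 0.01618.
Independent samples: SE of the difference = √(SE₁² + SE₂²) = √(0.0008025889 + 0.0002617924) = 0.03262.
z* for 90% confidence is 1.645, so the margin of error is 1.645 × 0.03262 = 0.05366.
Point estimate p̂₁ − p̂₂ = 0.6780 − 0.7840 = -0.1060.
-0.1060 ± 0.05366 → (-0.160, -0.052).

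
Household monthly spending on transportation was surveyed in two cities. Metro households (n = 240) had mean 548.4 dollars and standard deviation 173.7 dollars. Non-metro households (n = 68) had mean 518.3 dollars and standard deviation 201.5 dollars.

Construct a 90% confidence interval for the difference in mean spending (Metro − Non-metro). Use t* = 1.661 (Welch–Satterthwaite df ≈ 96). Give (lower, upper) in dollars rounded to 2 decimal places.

(-14.56, 74.76)

Standard errors of each mean: 173.7/√240 = 11.2123 and 201.5/√68 = 24.4355.
SE(x̄₁ − x̄₂) = √(11.2123² + 24.4355²) = 26.8851 for independent samples with unequal variances.
With t* = 1.661, the margin is 1.661 × 26.8851 = 44.6562.
x̄₁ − x̄₂ = 548.4 − 518.3 = 30.1000; the interval is 30.1000 ± 44.6562 = (-14.56, 74.76).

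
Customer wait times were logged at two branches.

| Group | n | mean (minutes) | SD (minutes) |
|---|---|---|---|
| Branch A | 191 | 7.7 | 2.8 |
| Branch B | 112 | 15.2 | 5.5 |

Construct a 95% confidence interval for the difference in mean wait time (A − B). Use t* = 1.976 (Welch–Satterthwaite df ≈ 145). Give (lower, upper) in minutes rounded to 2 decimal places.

(-8.60, -6.40)

Per-group SEs: s₁/√n₁ = 2.8/√191 = 0.2026, s₂/√n₂ = 5.5/√112 = 0.5197.
Unpooled SE of the difference: √(0.04104676 + 0.27008809) = 0.5578.
Margin of error = t* · SE = 1.976 × 0.5578 = 1.1022.
x̄₁ − x̄₂ = 7.7 − 15.2 = -7.5000.
CI: -7.5000 ± 1.1022 = (-8.60, -6.40).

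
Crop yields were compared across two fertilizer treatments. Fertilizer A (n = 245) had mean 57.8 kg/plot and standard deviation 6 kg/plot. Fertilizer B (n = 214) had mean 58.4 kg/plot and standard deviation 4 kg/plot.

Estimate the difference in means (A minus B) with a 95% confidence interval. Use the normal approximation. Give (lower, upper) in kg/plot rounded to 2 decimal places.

(-1.52, 0.32)

Per-group SEs: s₁/√n₁ = 6/√245 = 0.3833, s₂/√n₂ = 4/√214 = 0.2734.
Unpooled SE of the difference: √(0.14691889 + 0.07474756) = 0.4708.
Margin of error = z* · SE = 1.960 × 0.4708 = 0.9228.
x̄₁ − x̄₂ = 57.8 − 58.4 = -0.6000.
CI: -0.6000 ± 0.9228 = (-1.52, 0.32).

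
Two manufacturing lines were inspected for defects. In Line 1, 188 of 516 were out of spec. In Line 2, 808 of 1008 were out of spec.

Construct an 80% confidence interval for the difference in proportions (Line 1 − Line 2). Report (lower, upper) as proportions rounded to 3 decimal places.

(-0.469, -0.406)

First, p̂₁ = 188/516 = 0.3643; p̂₂ = 808/1008 = 0.8016.
The two standard errors are √(0.3643×0.6357/516) = 0.02119 and √(0.8016×0.1984/1008) = 0.01256.
Because the samples are independent, SE_diff = √(0.02119² + 0.01256²) = 0.02463.
Using z* = 1.282 for 80%, ME = 1.282 × 0.02463 = 0.03158.
p̂₁ − p̂₂ = -0.4373; interval -0.4373 ± 0.03158 gives (-0.469, -0.406).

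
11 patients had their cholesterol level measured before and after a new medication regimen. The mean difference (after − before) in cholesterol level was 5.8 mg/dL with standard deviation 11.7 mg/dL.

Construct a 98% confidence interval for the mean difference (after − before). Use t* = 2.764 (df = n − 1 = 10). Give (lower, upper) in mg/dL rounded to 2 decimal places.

(-3.95, 15.55)

This is a matched-pairs design, so SE = s_d/√n = 11.7/√11 = 3.5277.
Margin = 2.764 × 3.5277 = 9.7506; the interval is 5.8 ± 9.7506 = (-3.95, 15.55).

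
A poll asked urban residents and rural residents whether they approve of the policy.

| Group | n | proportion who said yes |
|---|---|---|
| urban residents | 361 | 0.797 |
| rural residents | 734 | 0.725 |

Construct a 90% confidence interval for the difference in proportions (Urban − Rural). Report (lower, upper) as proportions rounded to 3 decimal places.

(0.028, 0.116)

Each SE is √(p̂(1−p̂)/n): √(0.7970·0.2030/361) = 0.02117 and √(0.7250·0.2750/734) = 0.01648.
SE(p̂₁ − p̂₂) = √(SE₁² + SE₂²) = √(0.0004481689 + 0.0002715904) = 0.02683, since the two samples are independent.
At 90% confidence z* = 1.645; margin = 1.645 × 0.02683 = 0.04414.
The difference is 0.7970 − 0.7250 = 0.0720, so the interval is 0.0720 ± 0.04414 = (0.028, 0.116).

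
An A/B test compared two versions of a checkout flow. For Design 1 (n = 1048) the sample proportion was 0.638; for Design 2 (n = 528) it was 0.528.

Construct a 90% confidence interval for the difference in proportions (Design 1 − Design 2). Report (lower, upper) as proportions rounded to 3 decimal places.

(0.067, 0.153)

Each SE is √(p̂(1−p̂)/n): √(0.6380·0.3620/1048) = 0.01485 and √(0.5280·0.4720/528) = 0.02173.
SE(p̂₁ − p̂₂) = √(SE₁² + SE₂²) = √(0.0002205225 + 0.0004721929) = 0.02632, since the two samples are independent.
At 90% confidence z* = 1.645; margin = 1.645 × 0.02632 = 0.04330.
The difference is 0.6380 − 0.5280 = 0.1100, so the interval is 0.1100 ± 0.04330 = (0.067, 0.153).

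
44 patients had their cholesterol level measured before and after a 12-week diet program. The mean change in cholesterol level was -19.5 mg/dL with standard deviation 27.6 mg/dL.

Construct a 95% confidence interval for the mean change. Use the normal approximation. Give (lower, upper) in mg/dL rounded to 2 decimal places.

(-27.66, -11.34)

Paired design: SE = s_d/√n = 27.6/√44 = 4.1609.
z* = 1.960; margin of error = 1.960 × 4.1609 = 8.1554.
-19.5 ± 8.1554 → (-27.66, -11.34).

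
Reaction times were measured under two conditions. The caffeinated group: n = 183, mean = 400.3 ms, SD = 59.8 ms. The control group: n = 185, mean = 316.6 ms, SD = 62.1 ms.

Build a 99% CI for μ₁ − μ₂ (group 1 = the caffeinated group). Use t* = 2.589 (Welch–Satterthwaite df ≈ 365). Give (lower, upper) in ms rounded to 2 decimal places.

(67.25, 100.15)

Per-group SEs: s₁/√n₁ = 59.8/√183 = 4.4205, s₂/√n₂ = 62.1/√185 = 4.5657.
Unpooled SE of the difference: √(19.54082025 + 20.84561649) = 6.3550.
Margin of error = t* · SE = 2.589 × 6.3550 = 16.4531.
x̄₁ − x̄₂ = 400.3 − 316.6 = 83.7000.
CI: 83.7000 ± 16.4531 = (67.25, 100.15).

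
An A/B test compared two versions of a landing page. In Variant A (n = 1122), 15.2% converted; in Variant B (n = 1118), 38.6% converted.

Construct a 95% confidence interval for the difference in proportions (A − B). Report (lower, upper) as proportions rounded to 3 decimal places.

(-0.269, -0.199)

SE₁ = √(p̂₁(1−p̂₁)/n₁) = √(0.1520·0.8480/1122) = 0.01072; SE₂ = √(0.3860·0.6140/1118) = 0.01456.
Independent samples: SE of the difference = √(SE₁² + SE₂²) = √(0.0001149184 + 0.0002119936) = 0.01808.
z* for 95% confidence is 1.960, so the margin of error is 1.960 × 0.01808 = 0.03544.
Point estimate p̂₁ − p̂₂ = 0.1520 − 0.3860 = -0.2340.
-0.2340 ± 0.03544 → (-0.269, -0.199).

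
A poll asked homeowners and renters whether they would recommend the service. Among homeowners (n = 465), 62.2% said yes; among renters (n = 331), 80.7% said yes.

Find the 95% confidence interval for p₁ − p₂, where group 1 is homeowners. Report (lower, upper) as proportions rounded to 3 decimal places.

(-0.246, -0.124)

The two standard errors are √(0.6220×0.3780/465) = 0.02249 and √(0.8070×0.1930/331) = 0.02169.
Because the samples are independent, SE_diff = √(0.02249² + 0.02169²) = 0.03125.
Using z* = 1.960 for 95%, ME = 1.960 × 0.03125 = 0.06125.
p̂₁ − p̂₂ = -0.1850; interval -0.1850 ± 0.06125 gives (-0.246, -0.124).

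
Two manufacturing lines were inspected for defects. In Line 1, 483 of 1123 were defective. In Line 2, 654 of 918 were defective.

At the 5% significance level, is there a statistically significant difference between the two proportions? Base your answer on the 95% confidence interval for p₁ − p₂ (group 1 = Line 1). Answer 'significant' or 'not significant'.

significant

p̂₁ = 483/1123 = 0.4301 and p̂₂ = 654/918 = 0.7124.
SE₁ = √(p̂₁(1−p̂₁)/n₁) = √(0.4301·0.5699/1123) = 0.01477; SE₂ = √(0.7124·0.2876/918) = 0.01494.
Independent samples: SE of the difference = √(SE₁² + SE₂²) = √(0.0002181529 + 0.0002232036) = 0.02101.
z* for 95% confidence is 1.960, so the margin of error is 1.960 × 0.02101 = 0.04118.
Point estimate p̂₁ − p̂₂ = 0.4301 − 0.7124 = -0.2823.
-0.2823 ± 0.04118 → (-0.32348, -0.24112).
The interval (-0.32348, -0.24112) does not contain 0, so the difference is significant.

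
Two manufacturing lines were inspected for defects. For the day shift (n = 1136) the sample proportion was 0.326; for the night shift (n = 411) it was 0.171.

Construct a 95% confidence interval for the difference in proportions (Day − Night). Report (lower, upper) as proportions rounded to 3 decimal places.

(0.110, 0.200)

SE₁ = √(p̂₁(1−p̂₁)/n₁) = √(0.3260·0.6740/1136) = 0.01391; SE₂ = √(0.1710·0.8290/411) = 0.01857.
Independent samples: SE of the difference = √(SE₁² + SE₂²) = √(0.0001934881 + 0.0003448449) = 0.02320.
z* for 95% confidence is 1.960, so the margin of error is 1.960 × 0.02320 = 0.04547.
Point estimate p̂₁ − p̂₂ = 0.3260 − 0.1710 = 0.1550.
0.1550 ± 0.04547 → (0.110, 0.200).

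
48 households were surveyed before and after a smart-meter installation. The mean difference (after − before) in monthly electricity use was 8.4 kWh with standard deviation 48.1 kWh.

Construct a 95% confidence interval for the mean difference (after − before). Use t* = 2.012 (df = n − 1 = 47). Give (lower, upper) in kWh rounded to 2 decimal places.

Paired design: SE = s_d/√n = 48.1/√48 = 6.9426.
t* = 2.012; margin of error = 2.012 × 6.9426 = 13.9685.
8.4 ± 13.9685 → (-5.57, 22.37).

(-5.57, 22.37)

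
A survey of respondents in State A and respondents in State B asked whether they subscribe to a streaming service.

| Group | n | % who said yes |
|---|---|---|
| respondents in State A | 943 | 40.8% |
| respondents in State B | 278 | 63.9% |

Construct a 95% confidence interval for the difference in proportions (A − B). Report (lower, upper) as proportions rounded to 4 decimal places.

SE₁ = √(p̂₁(1−p̂₁)/n₁) = √(0.4080·0.5920/943) = 0.01600; SE₂ = √(0.6390·0.3610/278) = 0.02881.
Independent samples: SE of the difference = √(SE₁² + SE₂²) = √(0.000256 + 0.0008300161) = 0.03295.
z* for 95% confidence is 1.960, so the margin of error is 1.960 × 0.03295 = 0.06458.
Point estimate p̂₁ − p̂₂ = 0.4080 − 0.6390 = -0.2310.
-0.2310 ± 0.06458 → (-0.2956, -0.1664).

(-0.2956, -0.1664)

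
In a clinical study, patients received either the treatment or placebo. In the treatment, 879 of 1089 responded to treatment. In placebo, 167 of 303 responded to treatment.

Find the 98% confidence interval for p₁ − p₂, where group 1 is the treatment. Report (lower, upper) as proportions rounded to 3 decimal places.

First, p̂₁ = 879/1089 = 0.8072; p̂₂ = 167/303 = 0.5512.
The two standard errors are √(0.8072×0.1928/1089) = 0.01195 and √(0.5512×0.4488/303) = 0.02857.
Because the samples are independent, SE_diff = √(0.01195² + 0.02857²) = 0.03097.
Using z* = 2.326 for 98%, ME = 2.326 × 0.03097 = 0.07204.
p̂₁ − p̂₂ = 0.2560; interval 0.2560 ± 0.07204 gives (0.184, 0.328).

(0.184, 0.328)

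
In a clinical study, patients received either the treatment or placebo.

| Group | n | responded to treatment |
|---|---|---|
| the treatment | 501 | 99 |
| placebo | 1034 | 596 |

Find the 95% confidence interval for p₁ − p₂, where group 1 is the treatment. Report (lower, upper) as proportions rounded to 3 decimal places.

(-0.425, -0.333)

First, p̂₁ = 99/501 = 0.1976; p̂₂ = 596/1034 = 0.5764.
The two standard errors are √(0.1976×0.8024/501) = 0.01779 and √(0.5764×0.4236/1034) = 0.01537.
Because the samples are independent, SE_diff = √(0.01779² + 0.01537²) = 0.02351.
Using z* = 1.960 for 95%, ME = 1.960 × 0.02351 = 0.04608.
p̂₁ − p̂₂ = -0.3788; interval -0.3788 ± 0.04608 gives (-0.425, -0.333).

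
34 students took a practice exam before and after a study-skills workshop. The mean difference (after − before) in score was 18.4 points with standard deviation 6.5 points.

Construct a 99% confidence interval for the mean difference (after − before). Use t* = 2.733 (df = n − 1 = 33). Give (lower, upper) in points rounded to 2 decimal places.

(15.35, 21.45)

This is a matched-pairs design, so SE = s_d/√n = 6.5/√34 = 1.1147.
Margin = 2.733 × 1.1147 = 3.0465; the interval is 18.4 ± 3.0465 = (15.35, 21.45).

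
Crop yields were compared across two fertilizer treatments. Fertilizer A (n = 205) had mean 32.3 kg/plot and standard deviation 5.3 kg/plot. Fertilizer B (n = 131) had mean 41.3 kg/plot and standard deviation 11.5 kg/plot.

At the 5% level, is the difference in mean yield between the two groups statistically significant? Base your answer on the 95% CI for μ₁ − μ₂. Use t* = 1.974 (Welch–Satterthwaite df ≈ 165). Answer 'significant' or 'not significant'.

SE₁ = s₁/√n₁ = 5.3/√205 = 0.3702; SE₂ = 11.5/√131 = 1.0048.
Independent samples, unequal variances: SE_diff = √(SE₁² + SE₂²) = √(0.13704804 + 1.00962304) = 1.0708.
t* = 1.974, so margin of error = 1.974 × 1.0708 = 2.1138.
Difference in means = 32.3 − 41.3 = -9.0000.
-9.0000 ± 2.1138 → (-11.1138, -6.8862).
The interval (-11.1138, -6.8862) does not contain 0, so the difference is significant.

significant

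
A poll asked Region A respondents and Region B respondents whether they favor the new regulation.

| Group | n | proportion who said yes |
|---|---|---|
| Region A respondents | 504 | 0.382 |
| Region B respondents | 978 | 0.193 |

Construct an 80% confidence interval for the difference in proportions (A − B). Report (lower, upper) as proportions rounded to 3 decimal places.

SE₁ = √(p̂₁(1−p̂₁)/n₁) = √(0.3820·0.6180/504) = 0.02164; SE₂ = √(0.1930·0.8070/978) = 0.01262.
Independent samples: SE of the difference = √(SE₁² + SE₂²) = √(0.0004682896 + 0.0001592644) = 0.02505.
z* for 80% confidence is 1.282, so the margin of error is 1.282 × 0.02505 = 0.03211.
Point estimate p̂₁ − p̂₂ = 0.3820 − 0.1930 = 0.1890.
0.1890 ± 0.03211 → (0.157, 0.221).

(0.157, 0.221)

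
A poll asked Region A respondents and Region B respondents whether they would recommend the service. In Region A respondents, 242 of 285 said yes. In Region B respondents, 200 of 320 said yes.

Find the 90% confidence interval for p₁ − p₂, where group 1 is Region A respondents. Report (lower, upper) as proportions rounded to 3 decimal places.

Sample proportions: 242/285 = 0.8491, 200/320 = 0.6250.
Each SE is √(p̂(1−p̂)/n): √(0.8491·0.1509/285) = 0.02120 and √(0.6250·0.3750/320) = 0.02706.
SE(p̂₁ − p̂₂) = √(SE₁² + SE₂²) = √(0.00044944 + 0.0007322436) = 0.03438, since the two samples are independent.
At 90% confidence z* = 1.645; margin = 1.645 × 0.03438 = 0.05656.
The difference is 0.8491 − 0.6250 = 0.2241, so the interval is 0.2241 ± 0.05656 = (0.168, 0.281).

(0.168, 0.281)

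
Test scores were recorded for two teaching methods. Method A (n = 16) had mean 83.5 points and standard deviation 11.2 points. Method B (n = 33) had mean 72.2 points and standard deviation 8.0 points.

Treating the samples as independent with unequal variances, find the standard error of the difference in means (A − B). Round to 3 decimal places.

3.127

SE₁ = s₁/√n₁ = 11.2/√16 = 2.8000; SE₂ = 8.0/√33 = 1.3926.
Independent samples, unequal variances: SE_diff = √(SE₁² + SE₂²) = √(7.84 + 1.93933476) = 3.1272.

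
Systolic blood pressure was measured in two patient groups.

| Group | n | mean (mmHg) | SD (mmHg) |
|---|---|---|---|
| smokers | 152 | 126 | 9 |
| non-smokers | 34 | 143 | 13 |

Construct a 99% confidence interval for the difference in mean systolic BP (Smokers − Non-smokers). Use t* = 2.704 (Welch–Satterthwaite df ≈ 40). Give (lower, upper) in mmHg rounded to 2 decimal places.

SE₁ = s₁/√n₁ = 9/√152 = 0.7300; SE₂ = 13/√34 = 2.2295.
Independent samples, unequal variances: SE_diff = √(SE₁² + SE₂²) = √(0.5329 + 4.97067025) = 2.3460.
t* = 2.704, so margin of error = 2.704 × 2.3460 = 6.3436.
Difference in means = 126 − 143 = -17.0000.
-17.0000 ± 6.3436 → (-23.34, -10.66).

(-23.34, -10.66)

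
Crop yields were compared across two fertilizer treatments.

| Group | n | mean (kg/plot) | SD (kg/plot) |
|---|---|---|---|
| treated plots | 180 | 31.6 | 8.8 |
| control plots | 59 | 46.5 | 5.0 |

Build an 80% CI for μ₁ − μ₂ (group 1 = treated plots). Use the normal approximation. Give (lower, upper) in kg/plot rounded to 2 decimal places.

Standard errors of each mean: 8.8/√180 = 0.6559 and 5.0/√59 = 0.6509.
SE(x̄₁ − x̄₂) = √(0.6559² + 0.6509²) = 0.9241 for independent samples with unequal variances.
With z* = 1.282, the margin is 1.282 × 0.9241 = 1.1847.
x̄₁ − x̄₂ = 31.6 − 46.5 = -14.9000; the interval is -14.9000 ± 1.1847 = (-16.08, -13.72).

(-16.08, -13.72)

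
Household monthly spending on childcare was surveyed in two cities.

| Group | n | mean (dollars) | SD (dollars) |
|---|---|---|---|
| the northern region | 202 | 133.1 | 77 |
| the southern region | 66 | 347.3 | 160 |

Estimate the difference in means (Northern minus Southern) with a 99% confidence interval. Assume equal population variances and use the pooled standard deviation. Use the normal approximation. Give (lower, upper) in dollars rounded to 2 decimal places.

(-252.04, -176.36)

Pooled variance s_p² = [201·77² + 65·160²] / (202+66−2) = 10735.8233, so s_p = 103.6138.
SE_diff = s_p·√(1/n₁ + 1/n₂) = 103.6138·√(1/202 + 1/66) = 14.6905.
z* = 2.576; margin = 2.576 × 14.6905 = 37.8427.
Difference = 133.1 − 347.3 = -214.2000.
-214.2000 ± 37.8427 → (-252.04, -176.36).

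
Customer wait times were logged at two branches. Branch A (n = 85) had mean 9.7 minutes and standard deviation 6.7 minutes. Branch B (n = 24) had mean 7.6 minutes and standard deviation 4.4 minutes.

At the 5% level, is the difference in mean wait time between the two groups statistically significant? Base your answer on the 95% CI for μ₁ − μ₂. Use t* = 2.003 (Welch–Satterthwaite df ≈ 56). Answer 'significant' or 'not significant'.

not significant

Standard errors of each mean: 6.7/√85 = 0.7267 and 4.4/√24 = 0.8981.
SE(x̄₁ − x̄₂) = √(0.7267² + 0.8981²) = 1.1553 for independent samples with unequal variances.
With t* = 2.003, the margin is 2.003 × 1.1553 = 2.3141.
x̄₁ − x̄₂ = 9.7 − 7.6 = 2.1000; the interval is 2.1000 ± 2.3141 = (-0.2141, 4.4141).
The interval (-0.2141, 4.4141) contains 0, so the difference is not significant.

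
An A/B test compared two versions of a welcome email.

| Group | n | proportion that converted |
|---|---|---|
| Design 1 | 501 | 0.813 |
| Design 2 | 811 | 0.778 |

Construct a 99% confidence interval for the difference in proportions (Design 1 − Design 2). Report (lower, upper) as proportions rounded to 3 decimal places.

SE₁ = √(p̂₁(1−p̂₁)/n₁) = √(0.8130·0.1870/501) = 0.01742; SE₂ = √(0.7780·0.2220/811) = 0.01459.
Independent samples: SE of the difference = √(SE₁² + SE₂²) = √(0.0003034564 + 0.0002128681) = 0.02272.
z* for 99% confidence is 2.576, so the margin of error is 2.576 × 0.02272 = 0.05853.
Point estimate p̂₁ − p̂₂ = 0.8130 − 0.7780 = 0.0350.
0.0350 ± 0.05853 → (-0.024, 0.094).

(-0.024, 0.094)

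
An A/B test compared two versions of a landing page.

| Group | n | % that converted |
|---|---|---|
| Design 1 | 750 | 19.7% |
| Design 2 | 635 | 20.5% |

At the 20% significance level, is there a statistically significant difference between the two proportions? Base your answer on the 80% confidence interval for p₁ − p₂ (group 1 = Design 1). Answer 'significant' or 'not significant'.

not significant

SE₁ = √(p̂₁(1−p̂₁)/n₁) = √(0.1970·0.8030/750) = 0.01452; SE₂ = √(0.2050·0.7950/635) = 0.01602.
Independent samples: SE of the difference = √(SE₁² + SE₂²) = √(0.0002108304 + 0.0002566404) = 0.02162.
z* for 80% confidence is 1.282, so the margin of error is 1.282 × 0.02162 = 0.02772.
Point estimate p̂₁ − p̂₂ = 0.1970 − 0.2050 = -0.0080.
-0.0080 ± 0.02772 → (-0.03572, 0.01972).
The interval (-0.03572, 0.01972) contains 0, so the difference is not significant.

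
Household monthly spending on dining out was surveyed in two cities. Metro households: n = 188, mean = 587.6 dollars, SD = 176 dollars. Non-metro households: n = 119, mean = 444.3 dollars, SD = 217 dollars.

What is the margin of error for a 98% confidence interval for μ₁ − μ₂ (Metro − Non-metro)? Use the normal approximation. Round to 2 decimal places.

55.07

Standard errors of each mean: 176/√188 = 12.8361 and 217/√119 = 19.8924.
SE(x̄₁ − x̄₂) = √(12.8361² + 19.8924²) = 23.6743 for independent samples with unequal variances.
With z* = 2.326, the margin is 2.326 × 23.6743 = 55.0664.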